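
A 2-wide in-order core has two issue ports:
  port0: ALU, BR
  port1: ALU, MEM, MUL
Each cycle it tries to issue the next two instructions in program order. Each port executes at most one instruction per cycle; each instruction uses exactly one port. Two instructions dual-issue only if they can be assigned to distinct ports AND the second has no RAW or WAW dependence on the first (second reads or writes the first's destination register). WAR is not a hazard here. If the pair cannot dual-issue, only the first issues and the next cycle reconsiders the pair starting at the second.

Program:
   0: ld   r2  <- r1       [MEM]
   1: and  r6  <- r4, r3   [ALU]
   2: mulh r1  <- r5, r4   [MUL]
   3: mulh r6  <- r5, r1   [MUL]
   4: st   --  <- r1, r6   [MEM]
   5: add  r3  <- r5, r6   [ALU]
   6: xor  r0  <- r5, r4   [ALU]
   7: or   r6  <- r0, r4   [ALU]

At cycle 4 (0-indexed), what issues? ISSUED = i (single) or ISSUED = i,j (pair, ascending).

ISSUED = 6

#0 head=0: ld.MEM/and.ALU i0/i1 pair
#1 head=2: mulh.MUL i2 no-port MUL/MUL
#2 head=3: mulh.MUL i3 no-port MUL/MEM
#3 head=4: st.MEM/add.ALU i4/i5 pair
#4 head=6: xor.ALU i6 RAW r0
#5 head=7: or.ALU i7 tail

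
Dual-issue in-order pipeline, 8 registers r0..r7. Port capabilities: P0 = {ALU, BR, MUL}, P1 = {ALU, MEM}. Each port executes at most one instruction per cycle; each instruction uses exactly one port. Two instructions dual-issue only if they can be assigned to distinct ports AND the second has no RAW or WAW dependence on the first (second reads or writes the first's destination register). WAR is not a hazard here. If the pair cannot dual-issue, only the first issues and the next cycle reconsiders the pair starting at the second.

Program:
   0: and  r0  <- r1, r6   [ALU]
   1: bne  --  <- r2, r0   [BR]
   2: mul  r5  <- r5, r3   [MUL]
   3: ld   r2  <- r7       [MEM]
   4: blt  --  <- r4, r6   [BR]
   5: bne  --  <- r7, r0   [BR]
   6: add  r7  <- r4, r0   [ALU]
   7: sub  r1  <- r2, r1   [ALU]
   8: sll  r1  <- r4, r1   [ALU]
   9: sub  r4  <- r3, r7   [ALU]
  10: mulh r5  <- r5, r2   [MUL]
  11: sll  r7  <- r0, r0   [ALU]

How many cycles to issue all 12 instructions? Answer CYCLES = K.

c0: i0 and.ALU  RAW r0
c1: i1 bne.BR  no-port BR/MUL
c2: i2&i3 mul.MUL ld.MEM  dual
c3: i4 blt.BR  no-port BR/BR
c4: i5&i6 bne.BR add.ALU  dual
c5: i7 sub.ALU  RAW+WAW r1
c6: i8&i9 sll.ALU sub.ALU  dual
c7: i10&i11 mulh.MUL sll.ALU  dual

CYCLES = 8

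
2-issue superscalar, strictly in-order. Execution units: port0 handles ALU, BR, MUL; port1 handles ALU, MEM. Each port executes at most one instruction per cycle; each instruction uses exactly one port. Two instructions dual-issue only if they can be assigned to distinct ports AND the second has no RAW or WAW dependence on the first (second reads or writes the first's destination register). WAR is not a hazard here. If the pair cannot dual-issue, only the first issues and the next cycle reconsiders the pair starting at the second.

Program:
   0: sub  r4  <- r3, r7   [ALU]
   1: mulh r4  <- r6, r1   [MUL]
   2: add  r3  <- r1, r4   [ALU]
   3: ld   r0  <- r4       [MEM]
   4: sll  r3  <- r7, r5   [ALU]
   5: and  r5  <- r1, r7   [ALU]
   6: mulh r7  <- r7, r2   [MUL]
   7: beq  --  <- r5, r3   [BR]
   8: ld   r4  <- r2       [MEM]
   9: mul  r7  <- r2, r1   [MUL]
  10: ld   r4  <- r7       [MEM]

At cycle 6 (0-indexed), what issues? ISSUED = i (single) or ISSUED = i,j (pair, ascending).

ISSUED = 9

t=0 i0:sub.ALU ; WAW r4
t=1 i1:mulh.MUL ; RAW r4
t=2 i2&i3:add.ALU+ld.MEM ; pair
t=3 i4&i5:sll.ALU+and.ALU ; pair
t=4 i6:mulh.MUL ; no-port MUL/BR
t=5 i7&i8:beq.BR+ld.MEM ; pair
t=6 i9:mul.MUL ; RAW r7
t=7 i10:ld.MEM ; tail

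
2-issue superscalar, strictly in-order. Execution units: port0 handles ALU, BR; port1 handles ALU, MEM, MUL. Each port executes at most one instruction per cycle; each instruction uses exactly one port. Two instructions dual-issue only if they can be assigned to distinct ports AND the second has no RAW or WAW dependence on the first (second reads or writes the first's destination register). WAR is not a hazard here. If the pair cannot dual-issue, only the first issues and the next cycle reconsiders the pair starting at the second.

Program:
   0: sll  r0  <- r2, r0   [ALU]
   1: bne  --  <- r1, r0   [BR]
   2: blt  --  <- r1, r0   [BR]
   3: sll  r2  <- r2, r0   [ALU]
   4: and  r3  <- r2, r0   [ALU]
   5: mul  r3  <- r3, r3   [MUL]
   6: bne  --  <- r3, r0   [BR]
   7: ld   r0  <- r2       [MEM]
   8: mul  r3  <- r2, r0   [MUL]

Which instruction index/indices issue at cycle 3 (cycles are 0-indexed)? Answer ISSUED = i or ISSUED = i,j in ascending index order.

ISSUED = 4

t=0 i0:sll.ALU ; RAW r0
t=1 i1:bne.BR ; no-port BR/BR
t=2 i2+i3:blt.BR sll.ALU ; 2-wide
t=3 i4:and.ALU ; RAW+WAW r3
t=4 i5:mul.MUL ; RAW r3
t=5 i6+i7:bne.BR ld.MEM ; 2-wide
t=6 i8:mul.MUL ; tail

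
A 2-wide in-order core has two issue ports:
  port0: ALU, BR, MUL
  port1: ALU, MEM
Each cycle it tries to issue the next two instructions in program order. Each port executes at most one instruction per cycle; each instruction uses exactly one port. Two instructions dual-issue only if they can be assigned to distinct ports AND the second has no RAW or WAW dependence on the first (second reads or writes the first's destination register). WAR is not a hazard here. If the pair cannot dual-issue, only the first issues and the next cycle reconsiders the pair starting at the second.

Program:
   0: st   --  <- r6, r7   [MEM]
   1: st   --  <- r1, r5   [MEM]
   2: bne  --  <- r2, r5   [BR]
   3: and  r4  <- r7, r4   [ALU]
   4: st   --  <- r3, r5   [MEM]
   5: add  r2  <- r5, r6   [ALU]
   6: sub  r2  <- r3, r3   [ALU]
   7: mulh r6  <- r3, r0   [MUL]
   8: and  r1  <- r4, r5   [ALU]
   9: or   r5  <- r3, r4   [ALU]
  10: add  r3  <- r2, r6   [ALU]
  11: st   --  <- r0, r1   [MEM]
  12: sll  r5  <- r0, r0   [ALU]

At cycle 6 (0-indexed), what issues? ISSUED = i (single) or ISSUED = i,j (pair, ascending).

ISSUED = 10,11

t=0 i0:st.MEM ; no-port MEM/MEM
t=1 i1,i2:st.MEM;bne.BR ; 2-wide
t=2 i3,i4:and.ALU;st.MEM ; 2-wide
t=3 i5:add.ALU ; WAW r2
t=4 i6,i7:sub.ALU;mulh.MUL ; 2-wide
t=5 i8,i9:and.ALU;or.ALU ; 2-wide
t=6 i10,i11:add.ALU;st.MEM ; 2-wide
t=7 i12:sll.ALU ; tail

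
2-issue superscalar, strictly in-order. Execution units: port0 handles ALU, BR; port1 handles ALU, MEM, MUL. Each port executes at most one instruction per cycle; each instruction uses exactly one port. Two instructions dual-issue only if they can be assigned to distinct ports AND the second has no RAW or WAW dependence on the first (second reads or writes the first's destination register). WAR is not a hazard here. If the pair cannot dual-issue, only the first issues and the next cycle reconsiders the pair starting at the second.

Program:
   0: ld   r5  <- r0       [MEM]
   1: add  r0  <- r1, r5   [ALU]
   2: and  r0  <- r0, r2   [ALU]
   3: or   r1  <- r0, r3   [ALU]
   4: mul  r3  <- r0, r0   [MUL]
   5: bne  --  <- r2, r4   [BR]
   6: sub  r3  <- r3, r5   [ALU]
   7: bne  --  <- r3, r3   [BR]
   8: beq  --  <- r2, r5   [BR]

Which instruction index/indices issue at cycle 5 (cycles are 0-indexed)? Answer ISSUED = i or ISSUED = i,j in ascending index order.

ISSUED = 7

#0 head=0: ld i0 RAW r5
#1 head=1: add i1 RAW+WAW r0
#2 head=2: and i2 RAW r0
#3 head=3: or;mul i3&i4 pair
#4 head=5: bne;sub i5&i6 pair
#5 head=7: bne i7 no-port BR/BR
#6 head=8: beq i8 tail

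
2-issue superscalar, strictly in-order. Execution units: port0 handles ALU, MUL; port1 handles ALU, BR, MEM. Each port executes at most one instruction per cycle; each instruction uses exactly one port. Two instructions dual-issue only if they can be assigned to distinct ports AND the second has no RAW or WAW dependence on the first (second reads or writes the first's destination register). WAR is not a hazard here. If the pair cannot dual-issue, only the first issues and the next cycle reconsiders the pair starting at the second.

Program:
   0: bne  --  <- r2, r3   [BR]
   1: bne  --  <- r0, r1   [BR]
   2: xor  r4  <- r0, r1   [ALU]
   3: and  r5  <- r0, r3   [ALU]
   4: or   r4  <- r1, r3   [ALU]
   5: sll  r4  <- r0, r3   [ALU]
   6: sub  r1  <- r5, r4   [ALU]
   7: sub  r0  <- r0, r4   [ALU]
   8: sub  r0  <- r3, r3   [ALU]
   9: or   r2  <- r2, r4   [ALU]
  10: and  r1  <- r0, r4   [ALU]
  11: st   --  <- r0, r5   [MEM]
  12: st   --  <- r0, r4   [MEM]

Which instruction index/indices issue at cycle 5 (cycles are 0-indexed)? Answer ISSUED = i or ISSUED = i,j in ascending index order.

#0 head=0: bne i0 no-port BR/BR
#1 head=1: bne;xor i1/i2 dual
#2 head=3: and;or i3/i4 dual
#3 head=5: sll i5 RAW r4
#4 head=6: sub;sub i6/i7 dual
#5 head=8: sub;or i8/i9 dual
#6 head=10: and;st i10/i11 dual
#7 head=12: st i12 tail

ISSUED = 8,9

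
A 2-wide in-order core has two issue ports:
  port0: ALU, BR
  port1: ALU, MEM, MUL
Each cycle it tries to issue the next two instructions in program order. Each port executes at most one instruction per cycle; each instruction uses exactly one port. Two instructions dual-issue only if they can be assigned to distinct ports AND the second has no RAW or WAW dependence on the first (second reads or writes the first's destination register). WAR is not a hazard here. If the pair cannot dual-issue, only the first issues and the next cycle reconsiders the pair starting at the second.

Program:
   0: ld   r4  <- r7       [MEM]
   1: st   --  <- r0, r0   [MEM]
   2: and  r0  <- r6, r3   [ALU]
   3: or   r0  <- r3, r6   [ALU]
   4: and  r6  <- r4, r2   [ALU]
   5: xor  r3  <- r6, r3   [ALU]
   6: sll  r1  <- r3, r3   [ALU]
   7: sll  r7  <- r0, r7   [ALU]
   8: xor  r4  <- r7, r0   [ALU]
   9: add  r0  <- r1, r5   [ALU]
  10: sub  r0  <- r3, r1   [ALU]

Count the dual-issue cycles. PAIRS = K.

PAIRS = 4

  cy0 -> i0 (ld) no-port MEM/MEM
  cy1 -> i1&i2 (st+and) 2-wide
  cy2 -> i3&i4 (or+and) 2-wide
  cy3 -> i5 (xor) RAW r3
  cy4 -> i6&i7 (sll+sll) 2-wide
  cy5 -> i8&i9 (xor+add) 2-wide
  cy6 -> i10 (sub) tail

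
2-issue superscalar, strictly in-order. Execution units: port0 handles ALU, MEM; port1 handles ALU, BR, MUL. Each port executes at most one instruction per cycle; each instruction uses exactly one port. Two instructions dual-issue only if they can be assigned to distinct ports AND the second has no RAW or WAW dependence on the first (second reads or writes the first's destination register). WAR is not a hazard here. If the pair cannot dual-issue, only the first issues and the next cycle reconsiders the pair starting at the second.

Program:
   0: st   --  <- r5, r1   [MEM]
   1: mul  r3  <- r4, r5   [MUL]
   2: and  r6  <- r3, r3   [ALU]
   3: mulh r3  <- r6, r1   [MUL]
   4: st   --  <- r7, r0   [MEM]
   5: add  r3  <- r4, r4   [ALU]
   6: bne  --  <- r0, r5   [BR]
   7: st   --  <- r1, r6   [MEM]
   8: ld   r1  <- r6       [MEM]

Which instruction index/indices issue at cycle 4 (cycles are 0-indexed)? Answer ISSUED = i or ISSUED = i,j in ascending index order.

ISSUED = 7

c0: i0+i1 st;mul  pair
c1: i2 and  RAW r6
c2: i3+i4 mulh;st  pair
c3: i5+i6 add;bne  pair
c4: i7 st  no-port MEM/MEM
c5: i8 ld  tail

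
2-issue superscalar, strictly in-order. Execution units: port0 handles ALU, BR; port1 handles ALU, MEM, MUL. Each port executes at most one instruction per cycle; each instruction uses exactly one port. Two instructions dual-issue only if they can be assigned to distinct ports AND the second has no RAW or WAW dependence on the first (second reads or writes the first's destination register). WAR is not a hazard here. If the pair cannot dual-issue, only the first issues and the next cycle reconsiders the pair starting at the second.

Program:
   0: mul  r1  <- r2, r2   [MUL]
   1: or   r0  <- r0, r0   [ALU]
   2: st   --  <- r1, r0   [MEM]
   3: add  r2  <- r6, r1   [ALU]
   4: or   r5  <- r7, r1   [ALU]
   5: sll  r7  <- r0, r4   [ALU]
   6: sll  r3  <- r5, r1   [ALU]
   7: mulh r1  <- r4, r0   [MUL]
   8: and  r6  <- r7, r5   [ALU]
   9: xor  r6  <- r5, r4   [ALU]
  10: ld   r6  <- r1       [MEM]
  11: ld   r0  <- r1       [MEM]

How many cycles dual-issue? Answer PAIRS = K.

  cy0 -> i0,i1 (mul.MUL/or.ALU) pair
  cy1 -> i2,i3 (st.MEM/add.ALU) pair
  cy2 -> i4,i5 (or.ALU/sll.ALU) pair
  cy3 -> i6,i7 (sll.ALU/mulh.MUL) pair
  cy4 -> i8 (and.ALU) WAW r6
  cy5 -> i9 (xor.ALU) WAW r6
  cy6 -> i10 (ld.MEM) no-port MEM/MEM
  cy7 -> i11 (ld.MEM) tail

PAIRS = 4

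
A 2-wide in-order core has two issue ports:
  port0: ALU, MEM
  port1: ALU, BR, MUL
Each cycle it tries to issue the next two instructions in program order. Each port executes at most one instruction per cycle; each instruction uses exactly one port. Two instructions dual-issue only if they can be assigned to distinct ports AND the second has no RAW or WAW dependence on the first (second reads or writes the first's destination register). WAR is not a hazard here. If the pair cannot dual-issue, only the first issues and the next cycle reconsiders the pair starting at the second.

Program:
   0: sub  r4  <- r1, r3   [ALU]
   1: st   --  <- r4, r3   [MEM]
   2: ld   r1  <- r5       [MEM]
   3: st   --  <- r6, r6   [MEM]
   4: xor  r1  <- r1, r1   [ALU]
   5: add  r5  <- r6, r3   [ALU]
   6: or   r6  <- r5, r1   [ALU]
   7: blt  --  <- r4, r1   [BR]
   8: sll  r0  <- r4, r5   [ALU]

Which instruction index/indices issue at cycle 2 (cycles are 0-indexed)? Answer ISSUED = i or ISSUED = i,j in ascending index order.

ISSUED = 2

  cy0 -> i0 (sub.ALU) RAW r4
  cy1 -> i1 (st.MEM) no-port MEM/MEM
  cy2 -> i2 (ld.MEM) no-port MEM/MEM
  cy3 -> i3,i4 (st.MEM;xor.ALU) 2-wide
  cy4 -> i5 (add.ALU) RAW r5
  cy5 -> i6,i7 (or.ALU;blt.BR) 2-wide
  cy6 -> i8 (sll.ALU) tail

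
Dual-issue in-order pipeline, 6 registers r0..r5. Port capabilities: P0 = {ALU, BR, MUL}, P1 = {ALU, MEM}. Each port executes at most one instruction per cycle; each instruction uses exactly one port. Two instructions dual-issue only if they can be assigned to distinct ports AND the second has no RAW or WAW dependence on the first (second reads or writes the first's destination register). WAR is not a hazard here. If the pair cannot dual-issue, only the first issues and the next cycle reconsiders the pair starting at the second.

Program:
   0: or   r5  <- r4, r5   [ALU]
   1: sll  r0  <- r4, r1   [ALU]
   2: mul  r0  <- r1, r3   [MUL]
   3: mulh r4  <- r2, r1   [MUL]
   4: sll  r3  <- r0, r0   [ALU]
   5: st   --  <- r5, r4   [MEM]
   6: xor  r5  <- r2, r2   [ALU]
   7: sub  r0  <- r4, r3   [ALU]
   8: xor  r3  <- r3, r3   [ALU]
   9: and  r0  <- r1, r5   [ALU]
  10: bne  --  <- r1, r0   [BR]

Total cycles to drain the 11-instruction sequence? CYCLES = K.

CYCLES = 7

  cy0 -> i0+i1 (or sll) pair
  cy1 -> i2 (mul) no-port MUL/MUL
  cy2 -> i3+i4 (mulh sll) pair
  cy3 -> i5+i6 (st xor) pair
  cy4 -> i7+i8 (sub xor) pair
  cy5 -> i9 (and) RAW r0
  cy6 -> i10 (bne) tail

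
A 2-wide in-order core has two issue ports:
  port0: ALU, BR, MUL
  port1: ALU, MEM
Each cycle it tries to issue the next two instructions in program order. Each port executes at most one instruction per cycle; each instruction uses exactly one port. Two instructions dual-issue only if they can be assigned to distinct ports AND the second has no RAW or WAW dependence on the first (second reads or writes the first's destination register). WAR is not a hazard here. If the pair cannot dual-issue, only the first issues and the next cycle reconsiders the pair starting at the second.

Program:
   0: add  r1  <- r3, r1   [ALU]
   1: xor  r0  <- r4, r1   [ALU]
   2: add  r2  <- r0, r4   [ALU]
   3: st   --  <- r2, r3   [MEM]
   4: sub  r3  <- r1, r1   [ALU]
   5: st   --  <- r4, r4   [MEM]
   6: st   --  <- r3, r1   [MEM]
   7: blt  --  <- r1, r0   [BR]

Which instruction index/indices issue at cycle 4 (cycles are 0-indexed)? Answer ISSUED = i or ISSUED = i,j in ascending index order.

#0 head=0: add.ALU i0 RAW r1
#1 head=1: xor.ALU i1 RAW r0
#2 head=2: add.ALU i2 RAW r2
#3 head=3: st.MEM/sub.ALU i3,i4 pair
#4 head=5: st.MEM i5 no-port MEM/MEM
#5 head=6: st.MEM/blt.BR i6,i7 pair

ISSUED = 5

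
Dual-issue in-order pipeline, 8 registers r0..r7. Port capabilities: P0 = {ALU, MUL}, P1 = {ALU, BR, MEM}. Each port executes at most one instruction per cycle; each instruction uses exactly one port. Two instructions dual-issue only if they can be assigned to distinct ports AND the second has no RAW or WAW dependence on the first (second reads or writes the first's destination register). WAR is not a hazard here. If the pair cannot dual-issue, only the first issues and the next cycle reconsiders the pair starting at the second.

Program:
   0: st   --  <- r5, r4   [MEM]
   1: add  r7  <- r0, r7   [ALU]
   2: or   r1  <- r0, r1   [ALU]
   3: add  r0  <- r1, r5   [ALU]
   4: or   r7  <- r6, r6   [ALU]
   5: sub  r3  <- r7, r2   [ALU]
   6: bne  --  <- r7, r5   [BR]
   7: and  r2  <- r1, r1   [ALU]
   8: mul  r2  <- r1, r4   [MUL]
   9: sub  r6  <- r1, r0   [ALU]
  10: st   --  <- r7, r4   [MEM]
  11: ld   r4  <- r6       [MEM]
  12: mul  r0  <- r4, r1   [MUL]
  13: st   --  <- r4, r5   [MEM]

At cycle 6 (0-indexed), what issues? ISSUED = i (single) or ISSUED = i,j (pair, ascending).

ISSUED = 10

t=0 i0,i1:st/add ; 2-wide
t=1 i2:or ; RAW r1
t=2 i3,i4:add/or ; 2-wide
t=3 i5,i6:sub/bne ; 2-wide
t=4 i7:and ; WAW r2
t=5 i8,i9:mul/sub ; 2-wide
t=6 i10:st ; no-port MEM/MEM
t=7 i11:ld ; RAW r4
t=8 i12,i13:mul/st ; 2-wide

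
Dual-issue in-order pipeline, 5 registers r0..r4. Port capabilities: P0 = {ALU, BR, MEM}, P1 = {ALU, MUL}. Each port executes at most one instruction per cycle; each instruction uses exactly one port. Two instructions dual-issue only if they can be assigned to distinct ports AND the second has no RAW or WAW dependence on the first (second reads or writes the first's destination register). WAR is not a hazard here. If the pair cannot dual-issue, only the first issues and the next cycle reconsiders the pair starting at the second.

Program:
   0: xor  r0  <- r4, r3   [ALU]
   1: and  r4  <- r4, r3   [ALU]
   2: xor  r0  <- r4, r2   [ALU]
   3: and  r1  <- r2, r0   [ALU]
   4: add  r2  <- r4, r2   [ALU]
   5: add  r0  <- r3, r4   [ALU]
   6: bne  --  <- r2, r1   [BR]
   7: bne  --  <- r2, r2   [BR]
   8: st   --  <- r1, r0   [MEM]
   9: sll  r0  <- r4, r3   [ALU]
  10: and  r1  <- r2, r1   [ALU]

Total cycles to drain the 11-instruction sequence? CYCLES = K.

0. xor.ALU;and.ALU @i0&i1  | pair
1. xor.ALU @i2  | RAW r0
2. and.ALU;add.ALU @i3&i4  | pair
3. add.ALU;bne.BR @i5&i6  | pair
4. bne.BR @i7  | no-port BR/MEM
5. st.MEM;sll.ALU @i8&i9  | pair
6. and.ALU @i10  | tail

CYCLES = 7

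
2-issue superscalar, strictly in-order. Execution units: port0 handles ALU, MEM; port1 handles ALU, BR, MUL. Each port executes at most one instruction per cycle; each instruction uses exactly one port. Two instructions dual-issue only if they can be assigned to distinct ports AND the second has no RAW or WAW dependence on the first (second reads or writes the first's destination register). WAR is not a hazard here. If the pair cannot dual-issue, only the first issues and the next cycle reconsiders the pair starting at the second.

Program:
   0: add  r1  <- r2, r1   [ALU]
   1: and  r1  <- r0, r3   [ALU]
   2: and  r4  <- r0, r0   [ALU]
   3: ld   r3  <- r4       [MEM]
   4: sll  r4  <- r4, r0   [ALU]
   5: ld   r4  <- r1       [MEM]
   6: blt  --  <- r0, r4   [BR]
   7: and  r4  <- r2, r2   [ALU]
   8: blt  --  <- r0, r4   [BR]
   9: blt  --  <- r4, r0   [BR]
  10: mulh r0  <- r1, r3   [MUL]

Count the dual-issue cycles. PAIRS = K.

  cy0 -> i0 (add) WAW r1
  cy1 -> i1/i2 (and+and) pair
  cy2 -> i3/i4 (ld+sll) pair
  cy3 -> i5 (ld) RAW r4
  cy4 -> i6/i7 (blt+and) pair
  cy5 -> i8 (blt) no-port BR/BR
  cy6 -> i9 (blt) no-port BR/MUL
  cy7 -> i10 (mulh) tail

PAIRS = 3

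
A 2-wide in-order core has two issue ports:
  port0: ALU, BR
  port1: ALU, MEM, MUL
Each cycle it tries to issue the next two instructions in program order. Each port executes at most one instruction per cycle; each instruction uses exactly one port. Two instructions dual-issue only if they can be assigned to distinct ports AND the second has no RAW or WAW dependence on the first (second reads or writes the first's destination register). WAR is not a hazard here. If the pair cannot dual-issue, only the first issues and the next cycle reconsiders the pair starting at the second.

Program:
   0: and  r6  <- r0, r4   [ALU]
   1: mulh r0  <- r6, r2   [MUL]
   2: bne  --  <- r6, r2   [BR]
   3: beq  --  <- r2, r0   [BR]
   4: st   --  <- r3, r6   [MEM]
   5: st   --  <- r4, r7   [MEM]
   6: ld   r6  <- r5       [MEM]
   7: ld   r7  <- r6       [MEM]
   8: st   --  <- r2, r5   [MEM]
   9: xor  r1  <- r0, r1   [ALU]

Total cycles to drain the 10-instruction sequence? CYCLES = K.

[0] i0  and.ALU  -- RAW r6
[1] i1,i2  mulh.MUL/bne.BR  -- 2-wide
[2] i3,i4  beq.BR/st.MEM  -- 2-wide
[3] i5  st.MEM  -- no-port MEM/MEM
[4] i6  ld.MEM  -- no-port MEM/MEM
[5] i7  ld.MEM  -- no-port MEM/MEM
[6] i8,i9  st.MEM/xor.ALU  -- 2-wide

CYCLES = 7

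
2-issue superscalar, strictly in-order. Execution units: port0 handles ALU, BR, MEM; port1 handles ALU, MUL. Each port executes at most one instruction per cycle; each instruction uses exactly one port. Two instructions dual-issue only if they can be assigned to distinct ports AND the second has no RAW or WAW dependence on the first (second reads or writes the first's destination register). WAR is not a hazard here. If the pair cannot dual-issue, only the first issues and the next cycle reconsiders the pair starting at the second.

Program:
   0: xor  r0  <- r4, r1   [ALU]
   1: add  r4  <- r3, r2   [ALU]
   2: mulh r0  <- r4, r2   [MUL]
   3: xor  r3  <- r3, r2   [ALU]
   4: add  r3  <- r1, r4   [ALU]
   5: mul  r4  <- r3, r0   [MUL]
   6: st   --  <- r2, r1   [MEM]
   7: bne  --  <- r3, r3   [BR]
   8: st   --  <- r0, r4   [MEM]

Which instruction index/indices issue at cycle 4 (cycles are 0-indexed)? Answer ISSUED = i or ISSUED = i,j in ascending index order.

t=0 i0+i1:xor.ALU add.ALU ; dual
t=1 i2+i3:mulh.MUL xor.ALU ; dual
t=2 i4:add.ALU ; RAW r3
t=3 i5+i6:mul.MUL st.MEM ; dual
t=4 i7:bne.BR ; no-port BR/MEM
t=5 i8:st.MEM ; tail

ISSUED = 7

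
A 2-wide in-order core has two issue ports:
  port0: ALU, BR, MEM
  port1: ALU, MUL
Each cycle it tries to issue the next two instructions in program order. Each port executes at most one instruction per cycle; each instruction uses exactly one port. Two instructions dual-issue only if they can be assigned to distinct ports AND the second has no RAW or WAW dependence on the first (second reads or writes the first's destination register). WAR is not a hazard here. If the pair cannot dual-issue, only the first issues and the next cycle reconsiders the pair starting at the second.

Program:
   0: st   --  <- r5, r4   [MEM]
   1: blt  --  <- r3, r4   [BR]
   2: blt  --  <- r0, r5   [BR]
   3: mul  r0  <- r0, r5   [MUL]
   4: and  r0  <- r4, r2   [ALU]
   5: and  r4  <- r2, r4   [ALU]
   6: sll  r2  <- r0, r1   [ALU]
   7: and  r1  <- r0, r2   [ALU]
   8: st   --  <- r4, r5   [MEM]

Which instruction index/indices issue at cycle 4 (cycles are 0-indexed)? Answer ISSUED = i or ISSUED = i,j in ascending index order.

  cy0 -> i0 (st.MEM) no-port MEM/BR
  cy1 -> i1 (blt.BR) no-port BR/BR
  cy2 -> i2&i3 (blt.BR;mul.MUL) pair
  cy3 -> i4&i5 (and.ALU;and.ALU) pair
  cy4 -> i6 (sll.ALU) RAW r2
  cy5 -> i7&i8 (and.ALU;st.MEM) pair

ISSUED = 6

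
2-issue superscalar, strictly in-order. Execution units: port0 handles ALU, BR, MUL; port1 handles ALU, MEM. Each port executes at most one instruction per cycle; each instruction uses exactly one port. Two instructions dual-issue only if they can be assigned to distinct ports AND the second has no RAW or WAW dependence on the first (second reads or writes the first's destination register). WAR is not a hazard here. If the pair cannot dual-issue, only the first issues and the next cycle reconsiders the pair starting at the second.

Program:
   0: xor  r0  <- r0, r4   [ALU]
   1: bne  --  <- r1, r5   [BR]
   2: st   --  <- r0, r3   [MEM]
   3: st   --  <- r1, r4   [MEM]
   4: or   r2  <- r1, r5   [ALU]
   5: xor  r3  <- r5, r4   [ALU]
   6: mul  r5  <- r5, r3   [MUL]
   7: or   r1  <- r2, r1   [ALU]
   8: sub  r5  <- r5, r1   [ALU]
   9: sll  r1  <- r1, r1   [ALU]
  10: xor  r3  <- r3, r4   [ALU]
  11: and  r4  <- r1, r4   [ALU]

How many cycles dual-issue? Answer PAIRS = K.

PAIRS = 5

t=0 i0+i1:xor+bne ; pair
t=1 i2:st ; no-port MEM/MEM
t=2 i3+i4:st+or ; pair
t=3 i5:xor ; RAW r3
t=4 i6+i7:mul+or ; pair
t=5 i8+i9:sub+sll ; pair
t=6 i10+i11:xor+and ; pair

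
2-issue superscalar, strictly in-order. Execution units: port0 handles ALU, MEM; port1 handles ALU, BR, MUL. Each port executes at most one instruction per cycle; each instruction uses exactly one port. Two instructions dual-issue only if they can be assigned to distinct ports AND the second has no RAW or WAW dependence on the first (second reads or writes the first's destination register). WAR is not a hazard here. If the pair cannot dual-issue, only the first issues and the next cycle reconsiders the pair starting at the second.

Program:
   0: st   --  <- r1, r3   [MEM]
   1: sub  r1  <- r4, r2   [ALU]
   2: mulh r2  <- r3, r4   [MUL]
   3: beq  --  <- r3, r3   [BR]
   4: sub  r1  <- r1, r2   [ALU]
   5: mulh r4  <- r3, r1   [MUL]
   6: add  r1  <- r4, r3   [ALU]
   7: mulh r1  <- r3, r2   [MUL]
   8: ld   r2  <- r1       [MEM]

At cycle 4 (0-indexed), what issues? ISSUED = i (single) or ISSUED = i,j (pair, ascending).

ISSUED = 6

0. st.MEM sub.ALU @i0/i1  | dual
1. mulh.MUL @i2  | no-port MUL/BR
2. beq.BR sub.ALU @i3/i4  | dual
3. mulh.MUL @i5  | RAW r4
4. add.ALU @i6  | WAW r1
5. mulh.MUL @i7  | RAW r1
6. ld.MEM @i8  | tail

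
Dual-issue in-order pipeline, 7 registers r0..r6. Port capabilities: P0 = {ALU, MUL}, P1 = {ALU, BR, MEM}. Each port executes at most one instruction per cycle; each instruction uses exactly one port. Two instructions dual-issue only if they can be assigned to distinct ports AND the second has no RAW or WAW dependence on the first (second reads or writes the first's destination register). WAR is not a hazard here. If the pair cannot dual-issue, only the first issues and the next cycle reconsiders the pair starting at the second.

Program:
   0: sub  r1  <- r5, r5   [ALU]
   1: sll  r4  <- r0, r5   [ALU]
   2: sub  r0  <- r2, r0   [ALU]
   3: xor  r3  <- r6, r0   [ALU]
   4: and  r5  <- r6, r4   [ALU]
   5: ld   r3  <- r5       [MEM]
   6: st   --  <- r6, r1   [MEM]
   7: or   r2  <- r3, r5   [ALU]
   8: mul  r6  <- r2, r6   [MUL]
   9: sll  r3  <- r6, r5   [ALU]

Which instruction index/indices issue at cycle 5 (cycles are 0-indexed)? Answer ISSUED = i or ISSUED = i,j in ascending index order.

t=0 i0+i1:sub.ALU/sll.ALU ; pair
t=1 i2:sub.ALU ; RAW r0
t=2 i3+i4:xor.ALU/and.ALU ; pair
t=3 i5:ld.MEM ; no-port MEM/MEM
t=4 i6+i7:st.MEM/or.ALU ; pair
t=5 i8:mul.MUL ; RAW r6
t=6 i9:sll.ALU ; tail

ISSUED = 8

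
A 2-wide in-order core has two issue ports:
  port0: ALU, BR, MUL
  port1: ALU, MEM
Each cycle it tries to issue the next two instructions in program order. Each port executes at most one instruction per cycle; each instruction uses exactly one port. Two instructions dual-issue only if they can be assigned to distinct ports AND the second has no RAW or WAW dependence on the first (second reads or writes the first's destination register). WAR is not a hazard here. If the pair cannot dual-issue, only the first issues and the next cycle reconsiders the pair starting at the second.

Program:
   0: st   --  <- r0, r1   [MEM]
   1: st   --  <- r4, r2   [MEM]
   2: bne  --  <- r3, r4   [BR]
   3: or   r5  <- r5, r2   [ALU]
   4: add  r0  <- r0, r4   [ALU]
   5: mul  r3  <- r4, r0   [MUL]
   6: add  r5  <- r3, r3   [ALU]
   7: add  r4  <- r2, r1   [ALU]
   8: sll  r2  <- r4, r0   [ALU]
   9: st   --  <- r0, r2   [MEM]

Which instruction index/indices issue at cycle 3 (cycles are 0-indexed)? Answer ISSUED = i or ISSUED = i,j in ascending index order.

t=0 i0:st ; no-port MEM/MEM
t=1 i1/i2:st+bne ; dual
t=2 i3/i4:or+add ; dual
t=3 i5:mul ; RAW r3
t=4 i6/i7:add+add ; dual
t=5 i8:sll ; RAW r2
t=6 i9:st ; tail

ISSUED = 5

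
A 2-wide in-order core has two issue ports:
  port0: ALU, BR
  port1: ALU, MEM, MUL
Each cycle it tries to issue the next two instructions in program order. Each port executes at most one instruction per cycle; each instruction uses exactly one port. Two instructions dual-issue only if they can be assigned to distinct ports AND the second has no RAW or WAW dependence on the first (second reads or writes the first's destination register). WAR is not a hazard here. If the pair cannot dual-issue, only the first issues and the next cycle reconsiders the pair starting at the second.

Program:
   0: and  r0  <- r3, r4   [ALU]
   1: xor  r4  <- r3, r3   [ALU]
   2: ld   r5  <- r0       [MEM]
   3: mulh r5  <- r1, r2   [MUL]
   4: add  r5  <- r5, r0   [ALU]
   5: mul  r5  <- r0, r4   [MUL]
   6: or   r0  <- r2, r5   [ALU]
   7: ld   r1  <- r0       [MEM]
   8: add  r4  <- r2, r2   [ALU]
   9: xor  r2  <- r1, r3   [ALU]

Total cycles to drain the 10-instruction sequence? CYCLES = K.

[0] i0,i1  and.ALU xor.ALU  -- pair
[1] i2  ld.MEM  -- no-port MEM/MUL
[2] i3  mulh.MUL  -- RAW+WAW r5
[3] i4  add.ALU  -- WAW r5
[4] i5  mul.MUL  -- RAW r5
[5] i6  or.ALU  -- RAW r0
[6] i7,i8  ld.MEM add.ALU  -- pair
[7] i9  xor.ALU  -- tail

CYCLES = 8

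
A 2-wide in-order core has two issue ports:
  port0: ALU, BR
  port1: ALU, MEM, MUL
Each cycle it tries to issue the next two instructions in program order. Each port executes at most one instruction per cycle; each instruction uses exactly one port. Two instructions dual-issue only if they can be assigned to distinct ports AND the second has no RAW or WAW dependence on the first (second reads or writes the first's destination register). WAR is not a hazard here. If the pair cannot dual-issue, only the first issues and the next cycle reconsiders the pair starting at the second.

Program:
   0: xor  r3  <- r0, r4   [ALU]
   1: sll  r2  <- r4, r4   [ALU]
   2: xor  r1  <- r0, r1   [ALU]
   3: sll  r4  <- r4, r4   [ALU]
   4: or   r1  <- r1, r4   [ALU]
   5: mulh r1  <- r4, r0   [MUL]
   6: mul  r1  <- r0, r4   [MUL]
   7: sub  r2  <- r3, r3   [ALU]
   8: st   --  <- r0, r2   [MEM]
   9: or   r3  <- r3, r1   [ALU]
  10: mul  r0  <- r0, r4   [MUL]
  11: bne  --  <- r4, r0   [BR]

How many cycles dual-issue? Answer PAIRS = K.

c0: i0+i1 xor.ALU sll.ALU  pair
c1: i2+i3 xor.ALU sll.ALU  pair
c2: i4 or.ALU  WAW r1
c3: i5 mulh.MUL  no-port MUL/MUL
c4: i6+i7 mul.MUL sub.ALU  pair
c5: i8+i9 st.MEM or.ALU  pair
c6: i10 mul.MUL  RAW r0
c7: i11 bne.BR  tail

PAIRS = 4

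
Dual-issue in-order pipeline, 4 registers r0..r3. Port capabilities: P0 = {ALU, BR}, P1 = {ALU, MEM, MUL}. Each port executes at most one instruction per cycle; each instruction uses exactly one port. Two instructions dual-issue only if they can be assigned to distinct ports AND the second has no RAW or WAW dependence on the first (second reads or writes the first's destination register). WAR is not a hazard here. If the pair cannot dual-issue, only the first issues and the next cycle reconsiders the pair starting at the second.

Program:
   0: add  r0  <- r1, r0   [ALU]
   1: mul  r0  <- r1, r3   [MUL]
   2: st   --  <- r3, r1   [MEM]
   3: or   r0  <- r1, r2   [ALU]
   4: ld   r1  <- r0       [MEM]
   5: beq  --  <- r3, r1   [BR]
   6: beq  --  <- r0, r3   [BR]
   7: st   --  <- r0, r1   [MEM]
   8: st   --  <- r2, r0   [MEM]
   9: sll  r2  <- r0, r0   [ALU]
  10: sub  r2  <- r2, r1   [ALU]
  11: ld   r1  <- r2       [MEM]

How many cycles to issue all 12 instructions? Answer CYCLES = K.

CYCLES = 9

0. add.ALU @i0  | WAW r0
1. mul.MUL @i1  | no-port MUL/MEM
2. st.MEM;or.ALU @i2/i3  | dual
3. ld.MEM @i4  | RAW r1
4. beq.BR @i5  | no-port BR/BR
5. beq.BR;st.MEM @i6/i7  | dual
6. st.MEM;sll.ALU @i8/i9  | dual
7. sub.ALU @i10  | RAW r2
8. ld.MEM @i11  | tail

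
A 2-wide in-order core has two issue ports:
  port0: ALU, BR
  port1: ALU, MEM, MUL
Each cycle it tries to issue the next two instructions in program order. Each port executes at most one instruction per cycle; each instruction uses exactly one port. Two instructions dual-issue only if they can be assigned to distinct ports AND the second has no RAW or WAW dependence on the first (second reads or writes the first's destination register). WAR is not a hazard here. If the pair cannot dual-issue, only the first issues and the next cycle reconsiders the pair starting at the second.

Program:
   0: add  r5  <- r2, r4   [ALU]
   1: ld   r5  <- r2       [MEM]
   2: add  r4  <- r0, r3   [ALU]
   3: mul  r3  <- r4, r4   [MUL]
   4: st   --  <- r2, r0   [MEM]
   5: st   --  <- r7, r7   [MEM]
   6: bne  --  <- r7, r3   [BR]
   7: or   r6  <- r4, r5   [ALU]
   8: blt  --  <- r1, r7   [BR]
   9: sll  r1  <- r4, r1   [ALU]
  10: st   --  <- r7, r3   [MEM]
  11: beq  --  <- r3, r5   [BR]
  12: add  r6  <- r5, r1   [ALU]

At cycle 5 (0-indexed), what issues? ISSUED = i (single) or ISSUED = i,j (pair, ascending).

c0: i0 add.ALU  WAW r5
c1: i1,i2 ld.MEM add.ALU  2-wide
c2: i3 mul.MUL  no-port MUL/MEM
c3: i4 st.MEM  no-port MEM/MEM
c4: i5,i6 st.MEM bne.BR  2-wide
c5: i7,i8 or.ALU blt.BR  2-wide
c6: i9,i10 sll.ALU st.MEM  2-wide
c7: i11,i12 beq.BR add.ALU  2-wide

ISSUED = 7,8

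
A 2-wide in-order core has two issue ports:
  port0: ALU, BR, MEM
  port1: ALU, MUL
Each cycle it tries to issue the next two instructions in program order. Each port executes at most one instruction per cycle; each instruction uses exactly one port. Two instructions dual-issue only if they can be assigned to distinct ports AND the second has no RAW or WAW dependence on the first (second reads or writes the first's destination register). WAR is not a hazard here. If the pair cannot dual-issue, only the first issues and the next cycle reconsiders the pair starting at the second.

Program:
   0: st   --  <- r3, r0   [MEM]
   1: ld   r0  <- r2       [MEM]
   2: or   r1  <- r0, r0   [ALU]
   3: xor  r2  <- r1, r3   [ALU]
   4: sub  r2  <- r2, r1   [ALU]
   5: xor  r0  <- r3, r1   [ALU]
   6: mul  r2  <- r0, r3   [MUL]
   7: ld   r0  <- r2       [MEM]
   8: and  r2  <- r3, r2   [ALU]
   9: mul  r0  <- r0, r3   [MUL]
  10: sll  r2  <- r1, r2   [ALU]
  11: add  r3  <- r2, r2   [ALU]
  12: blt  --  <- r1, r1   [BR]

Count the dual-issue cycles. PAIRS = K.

PAIRS = 4

t=0 i0:st.MEM ; no-port MEM/MEM
t=1 i1:ld.MEM ; RAW r0
t=2 i2:or.ALU ; RAW r1
t=3 i3:xor.ALU ; RAW+WAW r2
t=4 i4,i5:sub.ALU;xor.ALU ; dual
t=5 i6:mul.MUL ; RAW r2
t=6 i7,i8:ld.MEM;and.ALU ; dual
t=7 i9,i10:mul.MUL;sll.ALU ; dual
t=8 i11,i12:add.ALU;blt.BR ; dual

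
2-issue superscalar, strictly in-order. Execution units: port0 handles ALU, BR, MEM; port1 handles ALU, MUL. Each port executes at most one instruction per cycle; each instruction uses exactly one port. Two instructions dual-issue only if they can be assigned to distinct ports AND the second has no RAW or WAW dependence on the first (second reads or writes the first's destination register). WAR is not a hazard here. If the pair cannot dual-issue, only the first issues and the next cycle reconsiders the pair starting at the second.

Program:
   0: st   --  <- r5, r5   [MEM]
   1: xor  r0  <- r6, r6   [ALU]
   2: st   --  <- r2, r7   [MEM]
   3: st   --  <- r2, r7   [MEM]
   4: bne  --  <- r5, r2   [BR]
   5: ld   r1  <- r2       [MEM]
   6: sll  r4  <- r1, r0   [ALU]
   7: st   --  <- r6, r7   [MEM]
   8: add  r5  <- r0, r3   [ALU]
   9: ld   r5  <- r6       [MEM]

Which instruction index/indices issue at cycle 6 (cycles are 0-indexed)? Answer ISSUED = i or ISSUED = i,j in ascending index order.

ISSUED = 8

c0: i0+i1 st.MEM;xor.ALU  2-wide
c1: i2 st.MEM  no-port MEM/MEM
c2: i3 st.MEM  no-port MEM/BR
c3: i4 bne.BR  no-port BR/MEM
c4: i5 ld.MEM  RAW r1
c5: i6+i7 sll.ALU;st.MEM  2-wide
c6: i8 add.ALU  WAW r5
c7: i9 ld.MEM  tail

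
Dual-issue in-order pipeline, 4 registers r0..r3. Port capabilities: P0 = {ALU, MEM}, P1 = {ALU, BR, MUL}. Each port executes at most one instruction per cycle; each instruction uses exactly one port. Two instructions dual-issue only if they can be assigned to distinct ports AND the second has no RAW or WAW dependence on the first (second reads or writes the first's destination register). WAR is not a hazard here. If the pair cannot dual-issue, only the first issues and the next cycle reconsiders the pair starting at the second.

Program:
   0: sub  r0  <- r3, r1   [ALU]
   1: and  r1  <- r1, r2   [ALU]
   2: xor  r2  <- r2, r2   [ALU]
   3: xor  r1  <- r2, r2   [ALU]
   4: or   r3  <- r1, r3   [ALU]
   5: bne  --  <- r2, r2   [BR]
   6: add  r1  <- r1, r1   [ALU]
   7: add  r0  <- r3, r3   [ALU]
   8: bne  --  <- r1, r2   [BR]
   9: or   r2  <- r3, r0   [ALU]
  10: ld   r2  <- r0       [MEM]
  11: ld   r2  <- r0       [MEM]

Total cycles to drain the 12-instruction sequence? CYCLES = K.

t=0 i0&i1:sub.ALU/and.ALU ; dual
t=1 i2:xor.ALU ; RAW r2
t=2 i3:xor.ALU ; RAW r1
t=3 i4&i5:or.ALU/bne.BR ; dual
t=4 i6&i7:add.ALU/add.ALU ; dual
t=5 i8&i9:bne.BR/or.ALU ; dual
t=6 i10:ld.MEM ; no-port MEM/MEM
t=7 i11:ld.MEM ; tail

CYCLES = 8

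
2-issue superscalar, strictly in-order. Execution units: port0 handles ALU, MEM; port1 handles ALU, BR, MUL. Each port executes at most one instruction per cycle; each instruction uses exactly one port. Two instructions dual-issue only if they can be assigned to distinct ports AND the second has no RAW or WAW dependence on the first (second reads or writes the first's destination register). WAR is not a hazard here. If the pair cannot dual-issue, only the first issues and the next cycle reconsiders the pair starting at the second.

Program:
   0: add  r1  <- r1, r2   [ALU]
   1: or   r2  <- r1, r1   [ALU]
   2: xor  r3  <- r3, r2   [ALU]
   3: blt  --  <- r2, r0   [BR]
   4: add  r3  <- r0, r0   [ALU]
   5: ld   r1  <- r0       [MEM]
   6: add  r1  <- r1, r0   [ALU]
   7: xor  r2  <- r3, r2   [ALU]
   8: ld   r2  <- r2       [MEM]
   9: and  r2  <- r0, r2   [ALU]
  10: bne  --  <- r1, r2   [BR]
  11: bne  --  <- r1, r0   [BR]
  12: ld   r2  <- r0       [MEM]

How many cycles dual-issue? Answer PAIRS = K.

  cy0 -> i0 (add.ALU) RAW r1
  cy1 -> i1 (or.ALU) RAW r2
  cy2 -> i2&i3 (xor.ALU+blt.BR) dual
  cy3 -> i4&i5 (add.ALU+ld.MEM) dual
  cy4 -> i6&i7 (add.ALU+xor.ALU) dual
  cy5 -> i8 (ld.MEM) RAW+WAW r2
  cy6 -> i9 (and.ALU) RAW r2
  cy7 -> i10 (bne.BR) no-port BR/BR
  cy8 -> i11&i12 (bne.BR+ld.MEM) dual

PAIRS = 4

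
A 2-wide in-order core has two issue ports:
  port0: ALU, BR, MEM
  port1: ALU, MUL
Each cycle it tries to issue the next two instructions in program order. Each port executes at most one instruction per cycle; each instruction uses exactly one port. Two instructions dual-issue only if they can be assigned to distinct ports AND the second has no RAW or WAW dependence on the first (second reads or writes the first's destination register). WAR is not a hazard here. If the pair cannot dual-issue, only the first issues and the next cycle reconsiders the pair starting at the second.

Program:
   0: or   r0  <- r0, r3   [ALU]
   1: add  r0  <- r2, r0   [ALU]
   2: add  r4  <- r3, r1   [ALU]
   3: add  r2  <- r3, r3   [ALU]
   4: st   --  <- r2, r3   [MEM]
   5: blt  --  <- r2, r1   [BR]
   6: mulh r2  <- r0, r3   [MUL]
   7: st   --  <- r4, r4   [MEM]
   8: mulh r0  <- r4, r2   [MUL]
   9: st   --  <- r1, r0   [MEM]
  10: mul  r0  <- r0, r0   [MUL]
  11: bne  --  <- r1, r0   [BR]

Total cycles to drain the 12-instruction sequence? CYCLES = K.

CYCLES = 8

  cy0 -> i0 (or.ALU) RAW+WAW r0
  cy1 -> i1+i2 (add.ALU/add.ALU) pair
  cy2 -> i3 (add.ALU) RAW r2
  cy3 -> i4 (st.MEM) no-port MEM/BR
  cy4 -> i5+i6 (blt.BR/mulh.MUL) pair
  cy5 -> i7+i8 (st.MEM/mulh.MUL) pair
  cy6 -> i9+i10 (st.MEM/mul.MUL) pair
  cy7 -> i11 (bne.BR) tail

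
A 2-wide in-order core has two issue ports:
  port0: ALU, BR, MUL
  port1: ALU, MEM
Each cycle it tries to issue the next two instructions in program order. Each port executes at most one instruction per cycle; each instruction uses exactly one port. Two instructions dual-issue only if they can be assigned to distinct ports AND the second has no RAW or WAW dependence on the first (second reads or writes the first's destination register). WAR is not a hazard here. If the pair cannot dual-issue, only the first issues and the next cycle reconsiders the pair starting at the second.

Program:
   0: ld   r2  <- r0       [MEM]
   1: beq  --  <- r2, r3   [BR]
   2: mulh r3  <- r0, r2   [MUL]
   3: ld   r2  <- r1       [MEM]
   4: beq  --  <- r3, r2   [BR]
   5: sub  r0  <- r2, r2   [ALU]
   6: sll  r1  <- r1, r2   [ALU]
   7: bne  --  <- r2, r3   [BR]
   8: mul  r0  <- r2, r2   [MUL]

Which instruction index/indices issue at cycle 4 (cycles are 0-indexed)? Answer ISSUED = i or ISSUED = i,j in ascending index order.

ISSUED = 6,7

c0: i0 ld  RAW r2
c1: i1 beq  no-port BR/MUL
c2: i2,i3 mulh+ld  2-wide
c3: i4,i5 beq+sub  2-wide
c4: i6,i7 sll+bne  2-wide
c5: i8 mul  tail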